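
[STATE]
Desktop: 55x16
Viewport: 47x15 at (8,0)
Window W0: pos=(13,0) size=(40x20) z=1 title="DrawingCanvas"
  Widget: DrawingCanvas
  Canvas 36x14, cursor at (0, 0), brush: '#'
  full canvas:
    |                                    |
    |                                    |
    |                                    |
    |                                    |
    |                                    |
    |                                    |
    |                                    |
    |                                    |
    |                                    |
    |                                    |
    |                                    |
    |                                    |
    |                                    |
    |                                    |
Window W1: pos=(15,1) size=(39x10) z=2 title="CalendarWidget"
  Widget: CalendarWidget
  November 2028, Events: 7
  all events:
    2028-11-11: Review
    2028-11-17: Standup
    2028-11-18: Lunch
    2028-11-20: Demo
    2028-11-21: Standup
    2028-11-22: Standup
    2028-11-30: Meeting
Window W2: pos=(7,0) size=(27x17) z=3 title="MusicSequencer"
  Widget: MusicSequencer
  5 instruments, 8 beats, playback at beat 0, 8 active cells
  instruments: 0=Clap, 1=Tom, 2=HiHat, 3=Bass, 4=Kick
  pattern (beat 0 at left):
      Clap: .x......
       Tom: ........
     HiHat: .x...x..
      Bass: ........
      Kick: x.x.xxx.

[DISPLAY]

━━━━━━━━━━━━━━━━━━━━━━━━━┓━━━━━━━━━━━━━━━━━━┓  
 MusicSequencer          ┃━━━━━━━━━━━━━━━━━━━┓ 
─────────────────────────┨                   ┃ 
      ▼1234567           ┃───────────────────┨ 
  Clap·█······           ┃er 2028            ┃ 
   Tom········           ┃Su                 ┃ 
 HiHat·█···█··           ┃ 5                 ┃ 
  Bass········           ┃ 12                ┃ 
  Kick█·█·███·           ┃* 19               ┃ 
                         ┃25 26              ┃ 
                         ┃━━━━━━━━━━━━━━━━━━━┛ 
                         ┃                  ┃  
                         ┃                  ┃  
                         ┃                  ┃  
                         ┃                  ┃  


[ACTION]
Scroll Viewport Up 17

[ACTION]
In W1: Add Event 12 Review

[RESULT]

━━━━━━━━━━━━━━━━━━━━━━━━━┓━━━━━━━━━━━━━━━━━━┓  
 MusicSequencer          ┃━━━━━━━━━━━━━━━━━━━┓ 
─────────────────────────┨                   ┃ 
      ▼1234567           ┃───────────────────┨ 
  Clap·█······           ┃er 2028            ┃ 
   Tom········           ┃Su                 ┃ 
 HiHat·█···█··           ┃ 5                 ┃ 
  Bass········           ┃ 12*               ┃ 
  Kick█·█·███·           ┃* 19               ┃ 
                         ┃25 26              ┃ 
                         ┃━━━━━━━━━━━━━━━━━━━┛ 
                         ┃                  ┃  
                         ┃                  ┃  
                         ┃                  ┃  
                         ┃                  ┃  


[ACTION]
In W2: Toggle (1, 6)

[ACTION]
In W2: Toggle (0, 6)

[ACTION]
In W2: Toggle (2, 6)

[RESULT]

━━━━━━━━━━━━━━━━━━━━━━━━━┓━━━━━━━━━━━━━━━━━━┓  
 MusicSequencer          ┃━━━━━━━━━━━━━━━━━━━┓ 
─────────────────────────┨                   ┃ 
      ▼1234567           ┃───────────────────┨ 
  Clap·█····█·           ┃er 2028            ┃ 
   Tom······█·           ┃Su                 ┃ 
 HiHat·█···██·           ┃ 5                 ┃ 
  Bass········           ┃ 12*               ┃ 
  Kick█·█·███·           ┃* 19               ┃ 
                         ┃25 26              ┃ 
                         ┃━━━━━━━━━━━━━━━━━━━┛ 
                         ┃                  ┃  
                         ┃                  ┃  
                         ┃                  ┃  
                         ┃                  ┃  


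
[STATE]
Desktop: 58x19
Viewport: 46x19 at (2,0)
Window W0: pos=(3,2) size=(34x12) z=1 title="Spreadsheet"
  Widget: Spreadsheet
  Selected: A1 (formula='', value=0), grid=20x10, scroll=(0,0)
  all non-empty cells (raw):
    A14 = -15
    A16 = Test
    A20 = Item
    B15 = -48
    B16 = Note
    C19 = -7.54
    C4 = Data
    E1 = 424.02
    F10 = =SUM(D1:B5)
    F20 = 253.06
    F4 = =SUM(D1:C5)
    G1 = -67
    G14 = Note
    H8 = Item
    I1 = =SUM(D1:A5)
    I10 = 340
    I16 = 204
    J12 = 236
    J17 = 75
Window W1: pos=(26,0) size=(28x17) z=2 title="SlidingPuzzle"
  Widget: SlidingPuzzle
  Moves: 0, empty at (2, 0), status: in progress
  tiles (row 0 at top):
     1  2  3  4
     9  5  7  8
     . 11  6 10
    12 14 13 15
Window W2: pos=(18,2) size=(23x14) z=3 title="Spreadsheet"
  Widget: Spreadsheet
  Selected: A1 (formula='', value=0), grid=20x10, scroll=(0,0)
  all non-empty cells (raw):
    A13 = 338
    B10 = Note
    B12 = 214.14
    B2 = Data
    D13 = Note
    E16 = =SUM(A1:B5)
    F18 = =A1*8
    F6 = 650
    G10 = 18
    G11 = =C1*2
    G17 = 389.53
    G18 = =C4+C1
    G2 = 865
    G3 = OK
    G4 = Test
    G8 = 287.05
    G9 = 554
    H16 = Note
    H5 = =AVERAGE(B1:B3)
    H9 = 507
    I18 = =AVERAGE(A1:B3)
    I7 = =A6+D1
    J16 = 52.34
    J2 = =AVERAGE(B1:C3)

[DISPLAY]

                        ┏━━━━━━━━━━━━━━━━━━━━━
                        ┃ SlidingPuzzle       
 ┏━━━━━━━━━━━━━━┏━━━━━━━━━━━━━━━━━━━━━┓───────
 ┃ Spreadsheet  ┃ Spreadsheet         ┃─┬────┐
 ┠──────────────┠─────────────────────┨ │  4 │
 ┃A1:           ┃A1:                  ┃─┼────┤
 ┃       A      ┃       A       B     ┃ │  8 │
 ┃--------------┃---------------------┃─┼────┤
 ┃  1      [0]  ┃  1      [0]       0 ┃ │ 10 │
 ┃  2        0  ┃  2        0Data     ┃─┼────┤
 ┃  3        0  ┃  3        0       0 ┃ │ 15 │
 ┃  4        0  ┃  4        0       0 ┃─┴────┘
 ┃  5        0  ┃  5        0       0 ┃       
 ┗━━━━━━━━━━━━━━┃  6        0       0 ┃       
                ┃  7        0       0 ┃       
                ┗━━━━━━━━━━━━━━━━━━━━━┛       
                        ┗━━━━━━━━━━━━━━━━━━━━━
                                              
                                              


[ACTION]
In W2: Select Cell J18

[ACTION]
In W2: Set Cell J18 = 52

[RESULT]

                        ┏━━━━━━━━━━━━━━━━━━━━━
                        ┃ SlidingPuzzle       
 ┏━━━━━━━━━━━━━━┏━━━━━━━━━━━━━━━━━━━━━┓───────
 ┃ Spreadsheet  ┃ Spreadsheet         ┃─┬────┐
 ┠──────────────┠─────────────────────┨ │  4 │
 ┃A1:           ┃J18: 52              ┃─┼────┤
 ┃       A      ┃       A       B     ┃ │  8 │
 ┃--------------┃---------------------┃─┼────┤
 ┃  1      [0]  ┃  1        0       0 ┃ │ 10 │
 ┃  2        0  ┃  2        0Data     ┃─┼────┤
 ┃  3        0  ┃  3        0       0 ┃ │ 15 │
 ┃  4        0  ┃  4        0       0 ┃─┴────┘
 ┃  5        0  ┃  5        0       0 ┃       
 ┗━━━━━━━━━━━━━━┃  6        0       0 ┃       
                ┃  7        0       0 ┃       
                ┗━━━━━━━━━━━━━━━━━━━━━┛       
                        ┗━━━━━━━━━━━━━━━━━━━━━
                                              
                                              


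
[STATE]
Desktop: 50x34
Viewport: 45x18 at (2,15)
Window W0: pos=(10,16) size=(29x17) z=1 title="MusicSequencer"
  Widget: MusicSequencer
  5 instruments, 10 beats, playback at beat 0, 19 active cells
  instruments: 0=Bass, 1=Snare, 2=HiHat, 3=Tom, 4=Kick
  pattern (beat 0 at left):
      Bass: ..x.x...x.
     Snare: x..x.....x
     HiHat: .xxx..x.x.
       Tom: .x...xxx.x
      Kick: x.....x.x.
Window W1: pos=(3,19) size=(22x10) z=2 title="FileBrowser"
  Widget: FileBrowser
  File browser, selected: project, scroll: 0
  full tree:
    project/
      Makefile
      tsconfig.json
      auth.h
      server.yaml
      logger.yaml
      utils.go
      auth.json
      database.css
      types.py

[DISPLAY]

                                             
        ┏━━━━━━━━━━━━━━━━━━━━━━━━━━━┓        
        ┃ MusicSequencer            ┃        
        ┠───────────────────────────┨        
 ┏━━━━━━━━━━━━━━━━━━━━┓89           ┃        
 ┃ FileBrowser        ┃█·           ┃        
 ┠────────────────────┨·█           ┃        
 ┃> [-] project/      ┃█·           ┃        
 ┃    Makefile        ┃·█           ┃        
 ┃    tsconfig.json   ┃█·           ┃        
 ┃    auth.h          ┃             ┃        
 ┃    server.yaml     ┃             ┃        
 ┃    logger.yaml     ┃             ┃        
 ┗━━━━━━━━━━━━━━━━━━━━┛             ┃        
        ┃                           ┃        
        ┃                           ┃        
        ┃                           ┃        
        ┗━━━━━━━━━━━━━━━━━━━━━━━━━━━┛        


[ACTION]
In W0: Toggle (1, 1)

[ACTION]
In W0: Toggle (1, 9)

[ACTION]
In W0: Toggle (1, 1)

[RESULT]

                                             
        ┏━━━━━━━━━━━━━━━━━━━━━━━━━━━┓        
        ┃ MusicSequencer            ┃        
        ┠───────────────────────────┨        
 ┏━━━━━━━━━━━━━━━━━━━━┓89           ┃        
 ┃ FileBrowser        ┃█·           ┃        
 ┠────────────────────┨··           ┃        
 ┃> [-] project/      ┃█·           ┃        
 ┃    Makefile        ┃·█           ┃        
 ┃    tsconfig.json   ┃█·           ┃        
 ┃    auth.h          ┃             ┃        
 ┃    server.yaml     ┃             ┃        
 ┃    logger.yaml     ┃             ┃        
 ┗━━━━━━━━━━━━━━━━━━━━┛             ┃        
        ┃                           ┃        
        ┃                           ┃        
        ┃                           ┃        
        ┗━━━━━━━━━━━━━━━━━━━━━━━━━━━┛        


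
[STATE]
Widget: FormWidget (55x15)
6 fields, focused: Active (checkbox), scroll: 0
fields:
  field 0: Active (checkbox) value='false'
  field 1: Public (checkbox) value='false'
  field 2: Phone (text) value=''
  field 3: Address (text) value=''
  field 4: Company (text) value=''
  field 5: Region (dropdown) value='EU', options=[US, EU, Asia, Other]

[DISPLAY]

> Active:     [ ]                                      
  Public:     [ ]                                      
  Phone:      [                                       ]
  Address:    [                                       ]
  Company:    [                                       ]
  Region:     [EU                                    ▼]
                                                       
                                                       
                                                       
                                                       
                                                       
                                                       
                                                       
                                                       
                                                       


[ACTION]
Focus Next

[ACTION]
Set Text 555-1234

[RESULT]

  Active:     [ ]                                      
> Public:     [ ]                                      
  Phone:      [                                       ]
  Address:    [                                       ]
  Company:    [                                       ]
  Region:     [EU                                    ▼]
                                                       
                                                       
                                                       
                                                       
                                                       
                                                       
                                                       
                                                       
                                                       


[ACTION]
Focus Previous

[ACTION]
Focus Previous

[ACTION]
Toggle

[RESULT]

  Active:     [ ]                                      
  Public:     [ ]                                      
  Phone:      [                                       ]
  Address:    [                                       ]
  Company:    [                                       ]
> Region:     [EU                                    ▼]
                                                       
                                                       
                                                       
                                                       
                                                       
                                                       
                                                       
                                                       
                                                       


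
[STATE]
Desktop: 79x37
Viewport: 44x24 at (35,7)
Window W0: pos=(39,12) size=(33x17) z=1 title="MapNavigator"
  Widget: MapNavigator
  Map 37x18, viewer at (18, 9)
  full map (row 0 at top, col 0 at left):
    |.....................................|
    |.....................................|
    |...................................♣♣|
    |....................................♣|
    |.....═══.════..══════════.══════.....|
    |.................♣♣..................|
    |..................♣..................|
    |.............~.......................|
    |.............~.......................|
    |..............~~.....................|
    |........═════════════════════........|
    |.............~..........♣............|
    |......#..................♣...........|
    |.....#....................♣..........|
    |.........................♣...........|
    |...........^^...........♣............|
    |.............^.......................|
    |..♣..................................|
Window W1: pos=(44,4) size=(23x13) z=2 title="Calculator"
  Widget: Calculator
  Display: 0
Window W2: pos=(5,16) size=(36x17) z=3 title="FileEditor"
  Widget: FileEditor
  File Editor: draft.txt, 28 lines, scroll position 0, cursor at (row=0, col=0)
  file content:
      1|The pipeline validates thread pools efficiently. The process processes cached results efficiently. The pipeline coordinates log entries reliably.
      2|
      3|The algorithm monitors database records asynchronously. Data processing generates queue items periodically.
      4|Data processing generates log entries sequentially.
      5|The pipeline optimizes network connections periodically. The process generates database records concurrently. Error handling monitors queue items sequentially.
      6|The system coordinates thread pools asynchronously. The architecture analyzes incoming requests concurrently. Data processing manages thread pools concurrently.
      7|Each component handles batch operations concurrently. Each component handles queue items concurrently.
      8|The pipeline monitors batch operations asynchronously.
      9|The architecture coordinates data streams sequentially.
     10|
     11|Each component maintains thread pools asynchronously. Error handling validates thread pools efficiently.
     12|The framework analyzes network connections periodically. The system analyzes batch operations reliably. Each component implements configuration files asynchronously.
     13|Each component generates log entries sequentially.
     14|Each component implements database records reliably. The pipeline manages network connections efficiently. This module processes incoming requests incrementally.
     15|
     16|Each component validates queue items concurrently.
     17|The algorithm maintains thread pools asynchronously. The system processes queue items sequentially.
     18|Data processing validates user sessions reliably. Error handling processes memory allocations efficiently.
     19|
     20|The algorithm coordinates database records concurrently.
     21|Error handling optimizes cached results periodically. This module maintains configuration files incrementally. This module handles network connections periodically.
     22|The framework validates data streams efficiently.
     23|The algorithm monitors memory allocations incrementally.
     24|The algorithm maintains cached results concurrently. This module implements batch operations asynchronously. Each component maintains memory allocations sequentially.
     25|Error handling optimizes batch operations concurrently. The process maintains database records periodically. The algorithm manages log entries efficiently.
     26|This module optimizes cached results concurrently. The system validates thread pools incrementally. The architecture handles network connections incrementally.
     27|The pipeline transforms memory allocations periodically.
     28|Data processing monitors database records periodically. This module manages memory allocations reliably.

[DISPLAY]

         ┃                    0┃            
         ┃┌───┬───┬───┬───┐    ┃            
         ┃│ 7 │ 8 │ 9 │ ÷ │    ┃            
         ┃├───┼───┼───┼───┤    ┃            
         ┃│ 4 │ 5 │ 6 │ × │    ┃            
    ┏━━━━┃├───┼───┼───┼───┤    ┃━━━━┓       
    ┃ Map┃│ 1 │ 2 │ 3 │ - │    ┃    ┃       
    ┠────┃├───┼───┼───┼───┤    ┃────┨       
    ┃....┃│ 0 │ . │ = │ + │    ┃....┃       
━━━━━┓.══┗━━━━━━━━━━━━━━━━━━━━━┛══..┃       
     ┃.............♣♣...............┃       
─────┨..............♣...............┃       
 poo▲┃.........~....................┃       
    █┃.........~....................┃       
se r░┃..........~~..@...............┃       
 ent░┃....═════════════════════.....┃       
k co░┃.........~..........♣.........┃       
 poo░┃..#..................♣........┃       
oper░┃.#....................♣.......┃       
pera░┃.....................♣........┃       
data░┃.......^^...........♣.........┃       
    ░┃━━━━━━━━━━━━━━━━━━━━━━━━━━━━━━┛       
ad p░┃                                      
k co░┃                                      


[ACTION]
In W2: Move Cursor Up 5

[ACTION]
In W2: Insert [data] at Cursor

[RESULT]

         ┃                    0┃            
         ┃┌───┬───┬───┬───┐    ┃            
         ┃│ 7 │ 8 │ 9 │ ÷ │    ┃            
         ┃├───┼───┼───┼───┤    ┃            
         ┃│ 4 │ 5 │ 6 │ × │    ┃            
    ┏━━━━┃├───┼───┼───┼───┤    ┃━━━━┓       
    ┃ Map┃│ 1 │ 2 │ 3 │ - │    ┃    ┃       
    ┠────┃├───┼───┼───┼───┤    ┃────┨       
    ┃....┃│ 0 │ . │ = │ + │    ┃....┃       
━━━━━┓.══┗━━━━━━━━━━━━━━━━━━━━━┛══..┃       
     ┃.............♣♣...............┃       
─────┨..............♣...............┃       
read▲┃.........~....................┃       
    █┃.........~....................┃       
se r░┃..........~~..@...............┃       
 ent░┃....═════════════════════.....┃       
k co░┃.........~..........♣.........┃       
 poo░┃..#..................♣........┃       
oper░┃.#....................♣.......┃       
pera░┃.....................♣........┃       
data░┃.......^^...........♣.........┃       
    ░┃━━━━━━━━━━━━━━━━━━━━━━━━━━━━━━┛       
ad p░┃                                      
k co░┃                                      


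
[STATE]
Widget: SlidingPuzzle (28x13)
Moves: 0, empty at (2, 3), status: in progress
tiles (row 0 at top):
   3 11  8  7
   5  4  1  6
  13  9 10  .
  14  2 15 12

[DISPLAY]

┌────┬────┬────┬────┐       
│  3 │ 11 │  8 │  7 │       
├────┼────┼────┼────┤       
│  5 │  4 │  1 │  6 │       
├────┼────┼────┼────┤       
│ 13 │  9 │ 10 │    │       
├────┼────┼────┼────┤       
│ 14 │  2 │ 15 │ 12 │       
└────┴────┴────┴────┘       
Moves: 0                    
                            
                            
                            


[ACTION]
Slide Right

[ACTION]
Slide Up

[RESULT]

┌────┬────┬────┬────┐       
│  3 │ 11 │  8 │  7 │       
├────┼────┼────┼────┤       
│  5 │  4 │  1 │  6 │       
├────┼────┼────┼────┤       
│ 13 │  9 │ 15 │ 10 │       
├────┼────┼────┼────┤       
│ 14 │  2 │    │ 12 │       
└────┴────┴────┴────┘       
Moves: 2                    
                            
                            
                            


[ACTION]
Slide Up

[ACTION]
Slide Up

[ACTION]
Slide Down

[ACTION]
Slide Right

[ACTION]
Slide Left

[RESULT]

┌────┬────┬────┬────┐       
│  3 │ 11 │  8 │  7 │       
├────┼────┼────┼────┤       
│  5 │  4 │  1 │  6 │       
├────┼────┼────┼────┤       
│ 13 │  9 │    │ 10 │       
├────┼────┼────┼────┤       
│ 14 │  2 │ 15 │ 12 │       
└────┴────┴────┴────┘       
Moves: 5                    
                            
                            
                            


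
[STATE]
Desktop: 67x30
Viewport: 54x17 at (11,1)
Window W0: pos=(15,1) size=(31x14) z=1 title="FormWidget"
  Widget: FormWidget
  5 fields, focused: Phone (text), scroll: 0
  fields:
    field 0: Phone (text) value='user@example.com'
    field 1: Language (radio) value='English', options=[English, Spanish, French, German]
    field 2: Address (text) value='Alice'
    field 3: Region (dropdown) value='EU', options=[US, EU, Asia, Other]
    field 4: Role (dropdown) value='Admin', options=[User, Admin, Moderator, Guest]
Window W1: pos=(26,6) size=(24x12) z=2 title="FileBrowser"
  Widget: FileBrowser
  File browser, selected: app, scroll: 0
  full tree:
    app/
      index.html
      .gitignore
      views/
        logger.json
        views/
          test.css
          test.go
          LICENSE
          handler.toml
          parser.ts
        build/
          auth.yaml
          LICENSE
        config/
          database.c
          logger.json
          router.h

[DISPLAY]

    ┏━━━━━━━━━━━━━━━━━━━━━━━━━━━━━┓                   
    ┃ FormWidget                  ┃                   
    ┠─────────────────────────────┨                   
    ┃> Phone:      [user@example.]┃                   
    ┃  Language:   (●) English  ( ┃                   
    ┃  Address:┏━━━━━━━━━━━━━━━━━━━━━━┓               
    ┃  Region: ┃ FileBrowser          ┃               
    ┃  Role:   ┠──────────────────────┨               
    ┃          ┃> [-] app/            ┃               
    ┃          ┃    index.html        ┃               
    ┃          ┃    .gitignore        ┃               
    ┃          ┃    [+] views/        ┃               
    ┃          ┃                      ┃               
    ┗━━━━━━━━━━┃                      ┃               
               ┃                      ┃               
               ┃                      ┃               
               ┗━━━━━━━━━━━━━━━━━━━━━━┛               


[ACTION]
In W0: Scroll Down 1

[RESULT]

    ┏━━━━━━━━━━━━━━━━━━━━━━━━━━━━━┓                   
    ┃ FormWidget                  ┃                   
    ┠─────────────────────────────┨                   
    ┃  Language:   (●) English  ( ┃                   
    ┃  Address:    [Alice        ]┃                   
    ┃  Region: ┏━━━━━━━━━━━━━━━━━━━━━━┓               
    ┃  Role:   ┃ FileBrowser          ┃               
    ┃          ┠──────────────────────┨               
    ┃          ┃> [-] app/            ┃               
    ┃          ┃    index.html        ┃               
    ┃          ┃    .gitignore        ┃               
    ┃          ┃    [+] views/        ┃               
    ┃          ┃                      ┃               
    ┗━━━━━━━━━━┃                      ┃               
               ┃                      ┃               
               ┃                      ┃               
               ┗━━━━━━━━━━━━━━━━━━━━━━┛               


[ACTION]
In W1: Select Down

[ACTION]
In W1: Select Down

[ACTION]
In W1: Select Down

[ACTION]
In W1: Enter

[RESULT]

    ┏━━━━━━━━━━━━━━━━━━━━━━━━━━━━━┓                   
    ┃ FormWidget                  ┃                   
    ┠─────────────────────────────┨                   
    ┃  Language:   (●) English  ( ┃                   
    ┃  Address:    [Alice        ]┃                   
    ┃  Region: ┏━━━━━━━━━━━━━━━━━━━━━━┓               
    ┃  Role:   ┃ FileBrowser          ┃               
    ┃          ┠──────────────────────┨               
    ┃          ┃  [-] app/            ┃               
    ┃          ┃    index.html        ┃               
    ┃          ┃    .gitignore        ┃               
    ┃          ┃  > [-] views/        ┃               
    ┃          ┃      logger.json     ┃               
    ┗━━━━━━━━━━┃      [+] views/      ┃               
               ┃      [+] build/      ┃               
               ┃      [+] config/     ┃               
               ┗━━━━━━━━━━━━━━━━━━━━━━┛               


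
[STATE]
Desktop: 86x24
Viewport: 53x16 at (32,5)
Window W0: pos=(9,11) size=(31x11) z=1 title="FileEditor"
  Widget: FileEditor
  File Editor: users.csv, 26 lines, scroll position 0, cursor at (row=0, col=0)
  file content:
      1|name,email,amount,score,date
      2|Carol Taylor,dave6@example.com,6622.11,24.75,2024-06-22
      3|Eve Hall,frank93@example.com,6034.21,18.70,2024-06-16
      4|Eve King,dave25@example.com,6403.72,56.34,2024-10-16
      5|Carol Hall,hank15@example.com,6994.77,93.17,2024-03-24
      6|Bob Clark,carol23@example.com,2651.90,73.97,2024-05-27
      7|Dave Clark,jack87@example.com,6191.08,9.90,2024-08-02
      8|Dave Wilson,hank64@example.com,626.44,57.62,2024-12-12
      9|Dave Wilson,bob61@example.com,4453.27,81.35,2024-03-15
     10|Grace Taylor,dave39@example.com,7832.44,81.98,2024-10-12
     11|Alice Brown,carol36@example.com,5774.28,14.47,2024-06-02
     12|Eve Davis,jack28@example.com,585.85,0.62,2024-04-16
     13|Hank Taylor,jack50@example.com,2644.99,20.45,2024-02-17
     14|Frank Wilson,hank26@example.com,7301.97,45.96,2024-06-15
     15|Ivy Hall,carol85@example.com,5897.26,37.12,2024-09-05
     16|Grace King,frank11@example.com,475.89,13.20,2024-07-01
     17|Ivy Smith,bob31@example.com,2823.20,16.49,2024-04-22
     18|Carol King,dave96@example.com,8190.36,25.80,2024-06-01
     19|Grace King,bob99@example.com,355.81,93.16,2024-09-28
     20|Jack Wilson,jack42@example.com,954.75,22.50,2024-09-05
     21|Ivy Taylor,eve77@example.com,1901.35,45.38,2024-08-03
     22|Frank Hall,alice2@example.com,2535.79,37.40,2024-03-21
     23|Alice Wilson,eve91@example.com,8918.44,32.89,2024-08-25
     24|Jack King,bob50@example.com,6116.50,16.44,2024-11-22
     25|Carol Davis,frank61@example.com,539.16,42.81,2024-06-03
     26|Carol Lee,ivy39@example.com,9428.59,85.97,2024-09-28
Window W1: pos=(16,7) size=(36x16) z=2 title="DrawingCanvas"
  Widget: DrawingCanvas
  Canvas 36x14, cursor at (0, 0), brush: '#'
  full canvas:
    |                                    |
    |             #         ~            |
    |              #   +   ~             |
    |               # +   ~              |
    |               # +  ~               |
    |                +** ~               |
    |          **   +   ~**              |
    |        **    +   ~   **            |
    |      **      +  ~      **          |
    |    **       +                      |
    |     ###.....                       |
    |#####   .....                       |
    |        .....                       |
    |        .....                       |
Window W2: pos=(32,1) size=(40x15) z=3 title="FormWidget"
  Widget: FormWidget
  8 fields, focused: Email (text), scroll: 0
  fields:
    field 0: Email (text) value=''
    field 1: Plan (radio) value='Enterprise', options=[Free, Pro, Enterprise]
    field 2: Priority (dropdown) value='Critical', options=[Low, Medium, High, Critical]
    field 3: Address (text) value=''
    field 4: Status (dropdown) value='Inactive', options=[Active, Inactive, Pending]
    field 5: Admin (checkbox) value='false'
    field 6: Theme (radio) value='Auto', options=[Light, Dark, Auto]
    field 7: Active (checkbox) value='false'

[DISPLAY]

┃  Plan:       ( ) Free  ( ) Pro  (●) E┃             
┃  Priority:   [Critical             ▼]┃             
┃  Address:    [                      ]┃             
┃  Status:     [Inactive             ▼]┃             
┃  Admin:      [ ]                     ┃             
┃  Theme:      ( ) Light  ( ) Dark  (●)┃             
┃  Active:     [ ]                     ┃             
┃                                      ┃             
┃                                      ┃             
┃                                      ┃             
┗━━━━━━━━━━━━━━━━━━━━━━━━━━━━━━━━━━━━━━┛             
+   ~**            ┃                                 
   ~   **          ┃                                 
  ~      **        ┃                                 
                   ┃                                 
                   ┃                                 


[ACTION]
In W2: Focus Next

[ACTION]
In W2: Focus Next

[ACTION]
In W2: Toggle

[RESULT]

┃  Plan:       ( ) Free  ( ) Pro  (●) E┃             
┃> Priority:   [Critical             ▼]┃             
┃  Address:    [                      ]┃             
┃  Status:     [Inactive             ▼]┃             
┃  Admin:      [ ]                     ┃             
┃  Theme:      ( ) Light  ( ) Dark  (●)┃             
┃  Active:     [ ]                     ┃             
┃                                      ┃             
┃                                      ┃             
┃                                      ┃             
┗━━━━━━━━━━━━━━━━━━━━━━━━━━━━━━━━━━━━━━┛             
+   ~**            ┃                                 
   ~   **          ┃                                 
  ~      **        ┃                                 
                   ┃                                 
                   ┃                                 


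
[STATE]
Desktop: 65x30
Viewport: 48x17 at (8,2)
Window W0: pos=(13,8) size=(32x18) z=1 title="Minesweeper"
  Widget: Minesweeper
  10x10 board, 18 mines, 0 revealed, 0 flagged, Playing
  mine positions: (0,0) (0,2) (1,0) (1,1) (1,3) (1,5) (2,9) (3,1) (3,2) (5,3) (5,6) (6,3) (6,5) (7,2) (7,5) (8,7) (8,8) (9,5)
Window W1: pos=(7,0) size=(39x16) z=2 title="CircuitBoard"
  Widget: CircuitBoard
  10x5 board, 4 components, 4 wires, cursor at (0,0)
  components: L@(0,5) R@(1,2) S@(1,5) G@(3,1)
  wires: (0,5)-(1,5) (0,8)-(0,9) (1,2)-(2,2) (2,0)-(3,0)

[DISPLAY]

─────────────────────────────────────┨          
   0 1 2 3 4 5 6 7 8 9               ┃          
0  [.]                  L           ·┃          
                        │            ┃          
1           R           S            ┃          
            │                        ┃          
2   ·       ·                        ┃          
    │                                ┃          
3   ·   G                            ┃          
                                     ┃          
4                                    ┃          
Cursor: (0,0)                        ┃          
                                     ┃          
━━━━━━━━━━━━━━━━━━━━━━━━━━━━━━━━━━━━━┛          
     ┃■■■■■■■■■■                    ┃           
     ┃■■■■■■■■■■                    ┃           
     ┃■■■■■■■■■■                    ┃           


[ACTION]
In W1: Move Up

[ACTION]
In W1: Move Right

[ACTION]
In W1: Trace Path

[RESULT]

─────────────────────────────────────┨          
   0 1 2 3 4 5 6 7 8 9               ┃          
0      [.]              L           ·┃          
                        │            ┃          
1           R           S            ┃          
            │                        ┃          
2   ·       ·                        ┃          
    │                                ┃          
3   ·   G                            ┃          
                                     ┃          
4                                    ┃          
Cursor: (0,1)  Trace: No connections ┃          
                                     ┃          
━━━━━━━━━━━━━━━━━━━━━━━━━━━━━━━━━━━━━┛          
     ┃■■■■■■■■■■                    ┃           
     ┃■■■■■■■■■■                    ┃           
     ┃■■■■■■■■■■                    ┃           


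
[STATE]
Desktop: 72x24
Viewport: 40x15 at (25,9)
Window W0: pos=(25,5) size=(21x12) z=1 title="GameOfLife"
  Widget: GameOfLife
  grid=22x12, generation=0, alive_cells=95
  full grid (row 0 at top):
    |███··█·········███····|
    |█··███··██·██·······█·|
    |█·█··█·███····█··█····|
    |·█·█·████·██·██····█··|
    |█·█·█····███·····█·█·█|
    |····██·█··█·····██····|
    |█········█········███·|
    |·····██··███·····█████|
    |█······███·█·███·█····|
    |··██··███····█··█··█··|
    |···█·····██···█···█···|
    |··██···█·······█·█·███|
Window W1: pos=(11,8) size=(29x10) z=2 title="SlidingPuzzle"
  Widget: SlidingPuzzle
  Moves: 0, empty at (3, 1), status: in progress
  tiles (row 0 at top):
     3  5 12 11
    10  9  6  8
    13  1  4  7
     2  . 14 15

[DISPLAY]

e             ┃··█··┃                   
──────────────┨····█┃                   
──┬────┐      ┃··█·█┃                   
2 │ 11 │      ┃·██··┃                   
──┼────┤      ┃···██┃                   
6 │  8 │      ┃··███┃                   
──┼────┤      ┃█·█··┃                   
4 │  7 │      ┃━━━━━┛                   
━━━━━━━━━━━━━━┛                         
                                        
                                        
                                        
                                        
                                        
                                        


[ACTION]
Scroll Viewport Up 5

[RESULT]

                                        
┏━━━━━━━━━━━━━━━━━━━┓                   
┃ GameOfLife        ┃                   
┠───────────────────┨                   
━━━━━━━━━━━━━━┓     ┃                   
e             ┃··█··┃                   
──────────────┨····█┃                   
──┬────┐      ┃··█·█┃                   
2 │ 11 │      ┃·██··┃                   
──┼────┤      ┃···██┃                   
6 │  8 │      ┃··███┃                   
──┼────┤      ┃█·█··┃                   
4 │  7 │      ┃━━━━━┛                   
━━━━━━━━━━━━━━┛                         
                                        


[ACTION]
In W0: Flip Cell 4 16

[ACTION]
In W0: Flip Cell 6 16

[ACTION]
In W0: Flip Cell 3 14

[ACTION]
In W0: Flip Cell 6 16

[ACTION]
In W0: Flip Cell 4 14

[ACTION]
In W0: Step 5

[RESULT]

                                        
┏━━━━━━━━━━━━━━━━━━━┓                   
┃ GameOfLife        ┃                   
┠───────────────────┨                   
━━━━━━━━━━━━━━┓     ┃                   
e             ┃·██··┃                   
──────────────┨·····┃                   
──┬────┐      ┃·····┃                   
2 │ 11 │      ┃·····┃                   
──┼────┤      ┃·····┃                   
6 │  8 │      ┃·····┃                   
──┼────┤      ┃·····┃                   
4 │  7 │      ┃━━━━━┛                   
━━━━━━━━━━━━━━┛                         
                                        
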